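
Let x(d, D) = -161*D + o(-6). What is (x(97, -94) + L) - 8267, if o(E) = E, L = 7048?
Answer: 13909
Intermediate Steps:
x(d, D) = -6 - 161*D (x(d, D) = -161*D - 6 = -6 - 161*D)
(x(97, -94) + L) - 8267 = ((-6 - 161*(-94)) + 7048) - 8267 = ((-6 + 15134) + 7048) - 8267 = (15128 + 7048) - 8267 = 22176 - 8267 = 13909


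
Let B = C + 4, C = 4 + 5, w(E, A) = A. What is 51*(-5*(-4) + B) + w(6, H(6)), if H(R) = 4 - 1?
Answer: 1686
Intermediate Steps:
H(R) = 3
C = 9
B = 13 (B = 9 + 4 = 13)
51*(-5*(-4) + B) + w(6, H(6)) = 51*(-5*(-4) + 13) + 3 = 51*(20 + 13) + 3 = 51*33 + 3 = 1683 + 3 = 1686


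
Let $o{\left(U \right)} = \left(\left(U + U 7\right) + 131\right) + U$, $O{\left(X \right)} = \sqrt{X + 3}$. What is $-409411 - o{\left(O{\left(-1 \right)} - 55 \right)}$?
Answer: $-409047 - 9 \sqrt{2} \approx -4.0906 \cdot 10^{5}$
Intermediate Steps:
$O{\left(X \right)} = \sqrt{3 + X}$
$o{\left(U \right)} = 131 + 9 U$ ($o{\left(U \right)} = \left(\left(U + 7 U\right) + 131\right) + U = \left(8 U + 131\right) + U = \left(131 + 8 U\right) + U = 131 + 9 U$)
$-409411 - o{\left(O{\left(-1 \right)} - 55 \right)} = -409411 - \left(131 + 9 \left(\sqrt{3 - 1} - 55\right)\right) = -409411 - \left(131 + 9 \left(\sqrt{2} - 55\right)\right) = -409411 - \left(131 + 9 \left(-55 + \sqrt{2}\right)\right) = -409411 - \left(131 - \left(495 - 9 \sqrt{2}\right)\right) = -409411 - \left(-364 + 9 \sqrt{2}\right) = -409411 + \left(364 - 9 \sqrt{2}\right) = -409047 - 9 \sqrt{2}$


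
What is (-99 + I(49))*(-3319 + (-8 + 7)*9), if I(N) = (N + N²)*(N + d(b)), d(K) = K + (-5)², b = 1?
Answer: -611190528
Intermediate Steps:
d(K) = 25 + K (d(K) = K + 25 = 25 + K)
I(N) = (26 + N)*(N + N²) (I(N) = (N + N²)*(N + (25 + 1)) = (N + N²)*(N + 26) = (N + N²)*(26 + N) = (26 + N)*(N + N²))
(-99 + I(49))*(-3319 + (-8 + 7)*9) = (-99 + 49*(26 + 49² + 27*49))*(-3319 + (-8 + 7)*9) = (-99 + 49*(26 + 2401 + 1323))*(-3319 - 1*9) = (-99 + 49*3750)*(-3319 - 9) = (-99 + 183750)*(-3328) = 183651*(-3328) = -611190528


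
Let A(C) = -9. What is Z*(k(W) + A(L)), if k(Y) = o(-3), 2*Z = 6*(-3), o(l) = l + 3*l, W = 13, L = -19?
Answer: 189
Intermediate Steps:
o(l) = 4*l
Z = -9 (Z = (6*(-3))/2 = (1/2)*(-18) = -9)
k(Y) = -12 (k(Y) = 4*(-3) = -12)
Z*(k(W) + A(L)) = -9*(-12 - 9) = -9*(-21) = 189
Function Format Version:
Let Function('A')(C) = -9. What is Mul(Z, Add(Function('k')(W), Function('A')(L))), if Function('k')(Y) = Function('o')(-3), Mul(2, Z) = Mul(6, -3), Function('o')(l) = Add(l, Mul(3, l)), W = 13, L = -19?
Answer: 189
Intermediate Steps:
Function('o')(l) = Mul(4, l)
Z = -9 (Z = Mul(Rational(1, 2), Mul(6, -3)) = Mul(Rational(1, 2), -18) = -9)
Function('k')(Y) = -12 (Function('k')(Y) = Mul(4, -3) = -12)
Mul(Z, Add(Function('k')(W), Function('A')(L))) = Mul(-9, Add(-12, -9)) = Mul(-9, -21) = 189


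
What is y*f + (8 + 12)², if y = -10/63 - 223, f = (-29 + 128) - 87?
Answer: -47836/21 ≈ -2277.9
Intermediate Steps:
f = 12 (f = 99 - 87 = 12)
y = -14059/63 (y = -10*1/63 - 223 = -10/63 - 223 = -14059/63 ≈ -223.16)
y*f + (8 + 12)² = -14059/63*12 + (8 + 12)² = -56236/21 + 20² = -56236/21 + 400 = -47836/21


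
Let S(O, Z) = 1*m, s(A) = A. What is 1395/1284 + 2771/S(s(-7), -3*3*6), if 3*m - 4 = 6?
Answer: 1781307/2140 ≈ 832.39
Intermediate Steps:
m = 10/3 (m = 4/3 + (1/3)*6 = 4/3 + 2 = 10/3 ≈ 3.3333)
S(O, Z) = 10/3 (S(O, Z) = 1*(10/3) = 10/3)
1395/1284 + 2771/S(s(-7), -3*3*6) = 1395/1284 + 2771/(10/3) = 1395*(1/1284) + 2771*(3/10) = 465/428 + 8313/10 = 1781307/2140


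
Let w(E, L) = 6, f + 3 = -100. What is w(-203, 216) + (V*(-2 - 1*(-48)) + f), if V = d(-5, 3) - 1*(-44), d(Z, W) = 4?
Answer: 2111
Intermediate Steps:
f = -103 (f = -3 - 100 = -103)
V = 48 (V = 4 - 1*(-44) = 4 + 44 = 48)
w(-203, 216) + (V*(-2 - 1*(-48)) + f) = 6 + (48*(-2 - 1*(-48)) - 103) = 6 + (48*(-2 + 48) - 103) = 6 + (48*46 - 103) = 6 + (2208 - 103) = 6 + 2105 = 2111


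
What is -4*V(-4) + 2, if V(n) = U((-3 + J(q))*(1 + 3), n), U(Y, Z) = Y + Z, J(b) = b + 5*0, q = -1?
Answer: 82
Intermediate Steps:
J(b) = b (J(b) = b + 0 = b)
V(n) = -16 + n (V(n) = (-3 - 1)*(1 + 3) + n = -4*4 + n = -16 + n)
-4*V(-4) + 2 = -4*(-16 - 4) + 2 = -4*(-20) + 2 = 80 + 2 = 82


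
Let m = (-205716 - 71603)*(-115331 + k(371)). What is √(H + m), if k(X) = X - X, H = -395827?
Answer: √31983081762 ≈ 1.7884e+5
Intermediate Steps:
k(X) = 0
m = 31983477589 (m = (-205716 - 71603)*(-115331 + 0) = -277319*(-115331) = 31983477589)
√(H + m) = √(-395827 + 31983477589) = √31983081762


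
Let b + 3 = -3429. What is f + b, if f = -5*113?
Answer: -3997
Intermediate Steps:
b = -3432 (b = -3 - 3429 = -3432)
f = -565
f + b = -565 - 3432 = -3997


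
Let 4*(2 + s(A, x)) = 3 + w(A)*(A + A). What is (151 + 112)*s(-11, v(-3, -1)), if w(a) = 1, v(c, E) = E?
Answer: -7101/4 ≈ -1775.3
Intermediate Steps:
s(A, x) = -5/4 + A/2 (s(A, x) = -2 + (3 + 1*(A + A))/4 = -2 + (3 + 1*(2*A))/4 = -2 + (3 + 2*A)/4 = -2 + (¾ + A/2) = -5/4 + A/2)
(151 + 112)*s(-11, v(-3, -1)) = (151 + 112)*(-5/4 + (½)*(-11)) = 263*(-5/4 - 11/2) = 263*(-27/4) = -7101/4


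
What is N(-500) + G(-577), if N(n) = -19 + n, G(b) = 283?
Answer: -236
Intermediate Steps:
N(-500) + G(-577) = (-19 - 500) + 283 = -519 + 283 = -236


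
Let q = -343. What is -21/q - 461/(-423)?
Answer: 23858/20727 ≈ 1.1511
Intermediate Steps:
-21/q - 461/(-423) = -21/(-343) - 461/(-423) = -21*(-1/343) - 461*(-1/423) = 3/49 + 461/423 = 23858/20727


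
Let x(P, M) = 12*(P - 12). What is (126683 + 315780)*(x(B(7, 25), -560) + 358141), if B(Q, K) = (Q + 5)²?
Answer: 159165002675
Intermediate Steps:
B(Q, K) = (5 + Q)²
x(P, M) = -144 + 12*P (x(P, M) = 12*(-12 + P) = -144 + 12*P)
(126683 + 315780)*(x(B(7, 25), -560) + 358141) = (126683 + 315780)*((-144 + 12*(5 + 7)²) + 358141) = 442463*((-144 + 12*12²) + 358141) = 442463*((-144 + 12*144) + 358141) = 442463*((-144 + 1728) + 358141) = 442463*(1584 + 358141) = 442463*359725 = 159165002675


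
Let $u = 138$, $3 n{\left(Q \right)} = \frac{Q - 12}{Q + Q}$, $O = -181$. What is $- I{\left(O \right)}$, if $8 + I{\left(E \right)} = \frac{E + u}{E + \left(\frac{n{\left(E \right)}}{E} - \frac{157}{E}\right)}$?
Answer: $\frac{274812758}{35408137} \approx 7.7613$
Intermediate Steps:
$n{\left(Q \right)} = \frac{-12 + Q}{6 Q}$ ($n{\left(Q \right)} = \frac{\left(Q - 12\right) \frac{1}{Q + Q}}{3} = \frac{\left(-12 + Q\right) \frac{1}{2 Q}}{3} = \frac{\frac{1}{2} \frac{1}{Q} \left(-12 + Q\right)}{3} = \frac{-12 + Q}{6 Q}$)
$I{\left(E \right)} = -8 + \frac{138 + E}{E - \frac{157}{E} + \frac{-12 + E}{6 E^{2}}}$ ($I{\left(E \right)} = -8 + \frac{E + 138}{E + \left(\frac{\frac{1}{6} \frac{1}{E} \left(-12 + E\right)}{E} - \frac{157}{E}\right)} = -8 + \frac{138 + E}{E - \left(\frac{157}{E} - \frac{-12 + E}{6 E^{2}}\right)} = -8 + \frac{138 + E}{E - \frac{157}{E} + \frac{-12 + E}{6 E^{2}}}$)
$- I{\left(O \right)} = - \frac{2 \left(48 - 21 \left(-181\right)^{3} + 414 \left(-181\right)^{2} + 3764 \left(-181\right)\right)}{-12 - -170321 + 6 \left(-181\right)^{3}} = - \frac{2 \left(48 - -124524561 + 414 \cdot 32761 - 681284\right)}{-12 + 170321 + 6 \left(-5929741\right)} = - \frac{2 \left(48 + 124524561 + 13563054 - 681284\right)}{-12 + 170321 - 35578446} = - \frac{2 \cdot 137406379}{-35408137} = - \frac{2 \left(-1\right) 137406379}{35408137} = \left(-1\right) \left(- \frac{274812758}{35408137}\right) = \frac{274812758}{35408137}$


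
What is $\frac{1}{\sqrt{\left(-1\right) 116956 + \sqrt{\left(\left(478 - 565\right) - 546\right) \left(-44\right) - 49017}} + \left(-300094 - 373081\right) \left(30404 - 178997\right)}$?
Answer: $\frac{1}{100029092775 + \sqrt{-116956 + i \sqrt{21165}}} \approx 9.9971 \cdot 10^{-12} - 3.0 \cdot 10^{-20} i$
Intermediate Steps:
$\frac{1}{\sqrt{\left(-1\right) 116956 + \sqrt{\left(\left(478 - 565\right) - 546\right) \left(-44\right) - 49017}} + \left(-300094 - 373081\right) \left(30404 - 178997\right)} = \frac{1}{\sqrt{-116956 + \sqrt{\left(-87 - 546\right) \left(-44\right) - 49017}} - -100029092775} = \frac{1}{\sqrt{-116956 + \sqrt{\left(-633\right) \left(-44\right) - 49017}} + 100029092775} = \frac{1}{\sqrt{-116956 + \sqrt{27852 - 49017}} + 100029092775} = \frac{1}{\sqrt{-116956 + \sqrt{-21165}} + 100029092775} = \frac{1}{\sqrt{-116956 + i \sqrt{21165}} + 100029092775} = \frac{1}{100029092775 + \sqrt{-116956 + i \sqrt{21165}}}$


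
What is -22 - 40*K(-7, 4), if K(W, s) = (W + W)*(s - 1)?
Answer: 1658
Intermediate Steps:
K(W, s) = 2*W*(-1 + s) (K(W, s) = (2*W)*(-1 + s) = 2*W*(-1 + s))
-22 - 40*K(-7, 4) = -22 - 80*(-7)*(-1 + 4) = -22 - 80*(-7)*3 = -22 - 40*(-42) = -22 + 1680 = 1658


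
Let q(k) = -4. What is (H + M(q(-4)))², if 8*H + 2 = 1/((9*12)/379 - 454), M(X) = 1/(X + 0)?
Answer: 473634380521/1892451440896 ≈ 0.25028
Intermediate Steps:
M(X) = 1/X
H = -344295/1375664 (H = -¼ + 1/(8*((9*12)/379 - 454)) = -¼ + 1/(8*(108*(1/379) - 454)) = -¼ + 1/(8*(108/379 - 454)) = -¼ + 1/(8*(-171958/379)) = -¼ + (⅛)*(-379/171958) = -¼ - 379/1375664 = -344295/1375664 ≈ -0.25028)
(H + M(q(-4)))² = (-344295/1375664 + 1/(-4))² = (-344295/1375664 - ¼)² = (-688211/1375664)² = 473634380521/1892451440896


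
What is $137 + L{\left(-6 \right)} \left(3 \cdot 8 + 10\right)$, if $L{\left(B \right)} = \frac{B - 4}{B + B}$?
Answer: $\frac{496}{3} \approx 165.33$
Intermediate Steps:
$L{\left(B \right)} = \frac{-4 + B}{2 B}$
$137 + L{\left(-6 \right)} \left(3 \cdot 8 + 10\right) = 137 + \frac{-4 - 6}{2 \left(-6\right)} \left(3 \cdot 8 + 10\right) = 137 + \frac{1}{2} \left(- \frac{1}{6}\right) \left(-10\right) \left(24 + 10\right) = 137 + \frac{5}{6} \cdot 34 = 137 + \frac{85}{3} = \frac{496}{3}$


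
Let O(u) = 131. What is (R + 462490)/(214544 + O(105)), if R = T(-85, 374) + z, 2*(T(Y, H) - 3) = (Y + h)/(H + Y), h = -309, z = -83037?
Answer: 109662587/62041075 ≈ 1.7676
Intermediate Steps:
T(Y, H) = 3 + (-309 + Y)/(2*(H + Y)) (T(Y, H) = 3 + ((Y - 309)/(H + Y))/2 = 3 + ((-309 + Y)/(H + Y))/2 = 3 + (-309 + Y)/(2*(H + Y)))
R = -23997023/289 (R = (-309 + 6*374 + 7*(-85))/(2*(374 - 85)) - 83037 = (½)*(-309 + 2244 - 595)/289 - 83037 = (½)*(1/289)*1340 - 83037 = 670/289 - 83037 = -23997023/289 ≈ -83035.)
(R + 462490)/(214544 + O(105)) = (-23997023/289 + 462490)/(214544 + 131) = (109662587/289)/214675 = (109662587/289)*(1/214675) = 109662587/62041075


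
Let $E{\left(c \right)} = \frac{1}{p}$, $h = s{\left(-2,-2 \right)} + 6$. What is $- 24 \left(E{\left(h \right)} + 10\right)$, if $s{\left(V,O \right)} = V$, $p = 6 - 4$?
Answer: $-252$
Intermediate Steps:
$p = 2$
$h = 4$ ($h = -2 + 6 = 4$)
$E{\left(c \right)} = \frac{1}{2}$
$- 24 \left(E{\left(h \right)} + 10\right) = - 24 \left(\frac{1}{2} + 10\right) = \left(-24\right) \frac{21}{2} = -252$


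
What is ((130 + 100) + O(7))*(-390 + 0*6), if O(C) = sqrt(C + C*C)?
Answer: -89700 - 780*sqrt(14) ≈ -92619.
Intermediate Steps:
O(C) = sqrt(C + C**2)
((130 + 100) + O(7))*(-390 + 0*6) = ((130 + 100) + sqrt(7*(1 + 7)))*(-390 + 0*6) = (230 + sqrt(7*8))*(-390 + 0) = (230 + sqrt(56))*(-390) = (230 + 2*sqrt(14))*(-390) = -89700 - 780*sqrt(14)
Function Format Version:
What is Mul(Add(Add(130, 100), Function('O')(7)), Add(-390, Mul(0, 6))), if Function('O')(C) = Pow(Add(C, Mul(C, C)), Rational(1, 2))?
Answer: Add(-89700, Mul(-780, Pow(14, Rational(1, 2)))) ≈ -92619.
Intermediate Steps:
Function('O')(C) = Pow(Add(C, Pow(C, 2)), Rational(1, 2))
Mul(Add(Add(130, 100), Function('O')(7)), Add(-390, Mul(0, 6))) = Mul(Add(Add(130, 100), Pow(Mul(7, Add(1, 7)), Rational(1, 2))), Add(-390, Mul(0, 6))) = Mul(Add(230, Pow(Mul(7, 8), Rational(1, 2))), Add(-390, 0)) = Mul(Add(230, Pow(56, Rational(1, 2))), -390) = Mul(Add(230, Mul(2, Pow(14, Rational(1, 2)))), -390) = Add(-89700, Mul(-780, Pow(14, Rational(1, 2))))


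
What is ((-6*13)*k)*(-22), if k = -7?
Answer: -12012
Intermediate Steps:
((-6*13)*k)*(-22) = (-6*13*(-7))*(-22) = -78*(-7)*(-22) = 546*(-22) = -12012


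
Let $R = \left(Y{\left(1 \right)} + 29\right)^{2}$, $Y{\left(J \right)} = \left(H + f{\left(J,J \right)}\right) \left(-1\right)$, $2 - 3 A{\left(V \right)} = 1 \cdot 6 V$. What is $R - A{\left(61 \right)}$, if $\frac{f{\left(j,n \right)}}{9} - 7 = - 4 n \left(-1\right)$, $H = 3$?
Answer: $\frac{16351}{3} \approx 5450.3$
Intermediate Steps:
$f{\left(j,n \right)} = 63 + 36 n$ ($f{\left(j,n \right)} = 63 + 9 - 4 n \left(-1\right) = 63 + 9 \cdot 4 n = 63 + 36 n$)
$A{\left(V \right)} = \frac{2}{3} - 2 V$ ($A{\left(V \right)} = \frac{2}{3} - \frac{1 \cdot 6 V}{3} = \frac{2}{3} - \frac{6 V}{3} = \frac{2}{3} - 2 V$)
$Y{\left(J \right)} = -66 - 36 J$ ($Y{\left(J \right)} = \left(3 + \left(63 + 36 J\right)\right) \left(-1\right) = \left(66 + 36 J\right) \left(-1\right) = -66 - 36 J$)
$R = 5329$ ($R = \left(\left(-66 - 36\right) + 29\right)^{2} = \left(-102 + 29\right)^{2} = \left(-73\right)^{2} = 5329$)
$R - A{\left(61 \right)} = 5329 - \left(\frac{2}{3} - 122\right) = 5329 - - \frac{364}{3} = 5329 + \frac{364}{3} = \frac{16351}{3}$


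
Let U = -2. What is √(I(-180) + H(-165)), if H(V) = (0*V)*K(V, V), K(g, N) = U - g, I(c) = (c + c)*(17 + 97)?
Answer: 12*I*√285 ≈ 202.58*I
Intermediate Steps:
I(c) = 228*c (I(c) = (2*c)*114 = 228*c)
K(g, N) = -2 - g
H(V) = 0 (H(V) = (0*V)*(-2 - V) = 0*(-2 - V) = 0)
√(I(-180) + H(-165)) = √(228*(-180) + 0) = √(-41040 + 0) = √(-41040) = 12*I*√285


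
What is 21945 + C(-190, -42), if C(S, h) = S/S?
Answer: 21946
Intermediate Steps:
C(S, h) = 1
21945 + C(-190, -42) = 21945 + 1 = 21946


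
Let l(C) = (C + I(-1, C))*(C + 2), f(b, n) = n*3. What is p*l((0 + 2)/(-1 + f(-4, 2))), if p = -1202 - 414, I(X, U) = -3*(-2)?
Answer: -620544/25 ≈ -24822.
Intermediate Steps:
f(b, n) = 3*n
I(X, U) = 6
l(C) = (2 + C)*(6 + C) (l(C) = (C + 6)*(C + 2) = (6 + C)*(2 + C) = (2 + C)*(6 + C))
p = -1616
p*l((0 + 2)/(-1 + f(-4, 2))) = -1616*(12 + ((0 + 2)/(-1 + 3*2))**2 + 8*((0 + 2)/(-1 + 3*2))) = -1616*(12 + (2/(-1 + 6))**2 + 8*(2/(-1 + 6))) = -1616*(12 + (2/5)**2 + 8*(2/5)) = -1616*(12 + 4/25 + 16/5) = -1616*384/25 = -620544/25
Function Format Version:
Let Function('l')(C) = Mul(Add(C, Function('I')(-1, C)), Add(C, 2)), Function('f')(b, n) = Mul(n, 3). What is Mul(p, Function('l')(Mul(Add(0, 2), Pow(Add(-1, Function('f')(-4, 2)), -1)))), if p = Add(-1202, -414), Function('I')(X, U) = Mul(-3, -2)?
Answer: Rational(-620544, 25) ≈ -24822.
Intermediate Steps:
Function('f')(b, n) = Mul(3, n)
Function('I')(X, U) = 6
Function('l')(C) = Mul(Add(2, C), Add(6, C)) (Function('l')(C) = Mul(Add(C, 6), Add(C, 2)) = Mul(Add(6, C), Add(2, C)) = Mul(Add(2, C), Add(6, C)))
p = -1616
Mul(p, Function('l')(Mul(Add(0, 2), Pow(Add(-1, Function('f')(-4, 2)), -1)))) = Mul(-1616, Add(12, Pow(Mul(Add(0, 2), Pow(Add(-1, Mul(3, 2)), -1)), 2), Mul(8, Mul(Add(0, 2), Pow(Add(-1, Mul(3, 2)), -1))))) = Mul(-1616, Add(12, Pow(Mul(2, Pow(Add(-1, 6), -1)), 2), Mul(8, Mul(2, Pow(Add(-1, 6), -1))))) = Mul(-1616, Add(12, Pow(Mul(2, Pow(5, -1)), 2), Mul(8, Mul(2, Pow(5, -1))))) = Mul(-1616, Add(12, Pow(Mul(2, Rational(1, 5)), 2), Mul(8, Mul(2, Rational(1, 5))))) = Mul(-1616, Add(12, Pow(Rational(2, 5), 2), Mul(8, Rational(2, 5)))) = Mul(-1616, Add(12, Rational(4, 25), Rational(16, 5))) = Mul(-1616, Rational(384, 25)) = Rational(-620544, 25)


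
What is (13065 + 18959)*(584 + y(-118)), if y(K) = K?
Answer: 14923184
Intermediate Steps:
(13065 + 18959)*(584 + y(-118)) = (13065 + 18959)*(584 - 118) = 32024*466 = 14923184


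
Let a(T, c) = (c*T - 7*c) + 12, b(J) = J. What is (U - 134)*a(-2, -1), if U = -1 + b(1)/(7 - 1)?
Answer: -5663/2 ≈ -2831.5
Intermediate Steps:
U = -⅚ (U = -1 + 1/(7 - 1) = -1 + 1/6 = -1 + (⅙)*1 = -1 + ⅙ = -⅚ ≈ -0.83333)
a(T, c) = 12 - 7*c + T*c (a(T, c) = (T*c - 7*c) + 12 = (-7*c + T*c) + 12 = 12 - 7*c + T*c)
(U - 134)*a(-2, -1) = (-⅚ - 134)*(12 - 7*(-1) - 2*(-1)) = -809*(12 + 7 + 2)/6 = -809/6*21 = -5663/2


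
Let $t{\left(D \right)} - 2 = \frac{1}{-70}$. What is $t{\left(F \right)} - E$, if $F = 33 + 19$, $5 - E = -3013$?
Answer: $- \frac{211121}{70} \approx -3016.0$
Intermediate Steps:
$E = 3018$ ($E = 5 - -3013 = 5 + 3013 = 3018$)
$F = 52$
$t{\left(D \right)} = \frac{139}{70}$ ($t{\left(D \right)} = 2 + \frac{1}{-70} = 2 - \frac{1}{70} = \frac{139}{70}$)
$t{\left(F \right)} - E = \frac{139}{70} - 3018 = - \frac{211121}{70}$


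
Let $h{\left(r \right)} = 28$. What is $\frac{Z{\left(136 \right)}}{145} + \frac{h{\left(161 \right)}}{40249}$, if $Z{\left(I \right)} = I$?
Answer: $\frac{5477924}{5836105} \approx 0.93863$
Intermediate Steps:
$\frac{Z{\left(136 \right)}}{145} + \frac{h{\left(161 \right)}}{40249} = \frac{136}{145} + \frac{28}{40249} = \frac{5477924}{5836105}$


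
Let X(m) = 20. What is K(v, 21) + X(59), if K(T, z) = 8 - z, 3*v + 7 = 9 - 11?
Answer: 7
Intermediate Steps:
v = -3 (v = -7/3 + (9 - 11)/3 = -7/3 + (⅓)*(-2) = -7/3 - ⅔ = -3)
K(v, 21) + X(59) = (8 - 1*21) + 20 = (8 - 21) + 20 = -13 + 20 = 7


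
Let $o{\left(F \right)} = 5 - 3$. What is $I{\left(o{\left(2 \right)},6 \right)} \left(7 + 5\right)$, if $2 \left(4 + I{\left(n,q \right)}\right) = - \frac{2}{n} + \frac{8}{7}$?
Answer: $- \frac{330}{7} \approx -47.143$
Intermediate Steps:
$o{\left(F \right)} = 2$ ($o{\left(F \right)} = 5 - 3 = 2$)
$I{\left(n,q \right)} = - \frac{24}{7} - \frac{1}{n}$ ($I{\left(n,q \right)} = -4 + \frac{- \frac{2}{n} + \frac{8}{7}}{2} = -4 + \frac{\frac{8}{7} - \frac{2}{n}}{2} = -4 + \left(\frac{4}{7} - \frac{1}{n}\right) = - \frac{24}{7} - \frac{1}{n}$)
$I{\left(o{\left(2 \right)},6 \right)} \left(7 + 5\right) = \left(- \frac{24}{7} - \frac{1}{2}\right) \left(7 + 5\right) = \left(- \frac{24}{7} - \frac{1}{2}\right) 12 = \left(- \frac{55}{14}\right) 12 = - \frac{330}{7}$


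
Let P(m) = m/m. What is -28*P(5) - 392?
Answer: -420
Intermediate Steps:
P(m) = 1
-28*P(5) - 392 = -28*1 - 392 = -28 - 392 = -420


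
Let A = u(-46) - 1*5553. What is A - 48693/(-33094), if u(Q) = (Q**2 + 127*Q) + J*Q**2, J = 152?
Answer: 10337058875/33094 ≈ 3.1235e+5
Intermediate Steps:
u(Q) = 127*Q + 153*Q**2 (u(Q) = (Q**2 + 127*Q) + 152*Q**2 = 127*Q + 153*Q**2)
A = 312353 (A = -46*(127 + 153*(-46)) - 1*5553 = -46*(127 - 7038) - 5553 = -46*(-6911) - 5553 = 317906 - 5553 = 312353)
A - 48693/(-33094) = 312353 - 48693/(-33094) = 312353 - 48693*(-1)/33094 = 312353 - 1*(-48693/33094) = 312353 + 48693/33094 = 10337058875/33094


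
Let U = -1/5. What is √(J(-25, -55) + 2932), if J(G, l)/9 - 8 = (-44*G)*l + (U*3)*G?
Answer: I*√541361 ≈ 735.77*I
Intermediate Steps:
U = -⅕ (U = -1*⅕ = -⅕ ≈ -0.20000)
J(G, l) = 72 - 27*G/5 - 396*G*l (J(G, l) = 72 + 9*((-44*G)*l + (-⅕*3)*G) = 72 + 9*(-44*G*l - 3*G/5) = 72 + 9*(-3*G/5 - 44*G*l) = 72 + (-27*G/5 - 396*G*l) = 72 - 27*G/5 - 396*G*l)
√(J(-25, -55) + 2932) = √((72 - 27/5*(-25) - 396*(-25)*(-55)) + 2932) = √((72 + 135 - 544500) + 2932) = √(-544293 + 2932) = √(-541361) = I*√541361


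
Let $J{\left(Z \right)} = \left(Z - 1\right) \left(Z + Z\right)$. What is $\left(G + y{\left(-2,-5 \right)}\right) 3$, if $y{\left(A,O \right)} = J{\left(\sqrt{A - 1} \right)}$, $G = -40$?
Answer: $-138 - 6 i \sqrt{3} \approx -138.0 - 10.392 i$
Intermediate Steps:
$J{\left(Z \right)} = 2 Z \left(-1 + Z\right)$ ($J{\left(Z \right)} = \left(-1 + Z\right) 2 Z = 2 Z \left(-1 + Z\right)$)
$y{\left(A,O \right)} = 2 \sqrt{-1 + A} \left(-1 + \sqrt{-1 + A}\right)$ ($y{\left(A,O \right)} = 2 \sqrt{A - 1} \left(-1 + \sqrt{A - 1}\right) = 2 \sqrt{-1 + A} \left(-1 + \sqrt{-1 + A}\right)$)
$\left(G + y{\left(-2,-5 \right)}\right) 3 = \left(-40 - \left(6 + 2 \sqrt{-1 - 2}\right)\right) 3 = \left(-40 - \left(6 + 2 i \sqrt{3}\right)\right) 3 = \left(-46 - 2 i \sqrt{3}\right) 3 = -138 - 6 i \sqrt{3}$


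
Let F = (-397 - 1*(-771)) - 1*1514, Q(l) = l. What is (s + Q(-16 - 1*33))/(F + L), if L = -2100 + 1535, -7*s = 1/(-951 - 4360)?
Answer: 1821672/63386785 ≈ 0.028739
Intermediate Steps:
s = 1/37177 (s = -1/(7*(-951 - 4360)) = -1/7/(-5311) = -1/7*(-1/5311) = 1/37177 ≈ 2.6898e-5)
F = -1140 (F = (-397 + 771) - 1514 = 374 - 1514 = -1140)
L = -565
(s + Q(-16 - 1*33))/(F + L) = (1/37177 + (-16 - 1*33))/(-1140 - 565) = (1/37177 + (-16 - 33))/(-1705) = (1/37177 - 49)*(-1/1705) = -1821672/37177*(-1/1705) = 1821672/63386785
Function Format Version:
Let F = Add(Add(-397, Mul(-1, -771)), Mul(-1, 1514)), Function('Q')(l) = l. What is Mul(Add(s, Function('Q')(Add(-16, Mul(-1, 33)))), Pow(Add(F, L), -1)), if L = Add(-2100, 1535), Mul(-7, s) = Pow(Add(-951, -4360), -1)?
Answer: Rational(1821672, 63386785) ≈ 0.028739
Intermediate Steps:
s = Rational(1, 37177) (s = Mul(Rational(-1, 7), Pow(Add(-951, -4360), -1)) = Mul(Rational(-1, 7), Pow(-5311, -1)) = Mul(Rational(-1, 7), Rational(-1, 5311)) = Rational(1, 37177) ≈ 2.6898e-5)
F = -1140 (F = Add(Add(-397, 771), -1514) = Add(374, -1514) = -1140)
L = -565
Mul(Add(s, Function('Q')(Add(-16, Mul(-1, 33)))), Pow(Add(F, L), -1)) = Mul(Add(Rational(1, 37177), Add(-16, Mul(-1, 33))), Pow(Add(-1140, -565), -1)) = Mul(Add(Rational(1, 37177), Add(-16, -33)), Pow(-1705, -1)) = Mul(Add(Rational(1, 37177), -49), Rational(-1, 1705)) = Mul(Rational(-1821672, 37177), Rational(-1, 1705)) = Rational(1821672, 63386785)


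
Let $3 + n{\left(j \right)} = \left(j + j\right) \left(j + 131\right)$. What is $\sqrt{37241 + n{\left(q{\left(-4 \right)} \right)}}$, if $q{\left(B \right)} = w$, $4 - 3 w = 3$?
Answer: $\frac{\sqrt{335930}}{3} \approx 193.2$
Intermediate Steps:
$w = \frac{1}{3}$ ($w = \frac{4}{3} - 1 = \frac{1}{3} \approx 0.33333$)
$q{\left(B \right)} = \frac{1}{3}$
$n{\left(j \right)} = -3 + 2 j \left(131 + j\right)$ ($n{\left(j \right)} = -3 + \left(j + j\right) \left(j + 131\right) = -3 + 2 j \left(131 + j\right)$)
$\sqrt{37241 + n{\left(q{\left(-4 \right)} \right)}} = \sqrt{37241 + \left(-3 + \frac{2}{9} + 262 \cdot \frac{1}{3}\right)} = \sqrt{37241 + \left(-3 + 2 \cdot \frac{1}{9} + \frac{262}{3}\right)} = \sqrt{37241 + \left(-3 + \frac{2}{9} + \frac{262}{3}\right)} = \sqrt{37241 + \frac{761}{9}} = \sqrt{\frac{335930}{9}} = \frac{\sqrt{335930}}{3}$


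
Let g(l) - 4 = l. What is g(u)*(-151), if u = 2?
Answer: -906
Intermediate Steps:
g(l) = 4 + l
g(u)*(-151) = (4 + 2)*(-151) = 6*(-151) = -906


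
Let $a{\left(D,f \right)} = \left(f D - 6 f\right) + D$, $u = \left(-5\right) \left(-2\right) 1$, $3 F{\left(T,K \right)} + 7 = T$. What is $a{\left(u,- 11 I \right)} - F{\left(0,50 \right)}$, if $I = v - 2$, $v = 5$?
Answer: $- \frac{359}{3} \approx -119.67$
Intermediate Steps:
$F{\left(T,K \right)} = - \frac{7}{3} + \frac{T}{3}$
$u = 10$ ($u = 10 \cdot 1 = 10$)
$I = 3$ ($I = 5 - 2 = 3$)
$a{\left(D,f \right)} = D - 6 f + D f$ ($a{\left(D,f \right)} = \left(D f - 6 f\right) + D = \left(- 6 f + D f\right) + D = D - 6 f + D f$)
$a{\left(u,- 11 I \right)} - F{\left(0,50 \right)} = \left(10 - 6 \left(\left(-11\right) 3\right) + 10 \left(\left(-11\right) 3\right)\right) - \left(- \frac{7}{3} + \frac{1}{3} \cdot 0\right) = \left(10 - -198 + 10 \left(-33\right)\right) - \left(- \frac{7}{3} + 0\right) = \left(10 + 198 - 330\right) - - \frac{7}{3} = -122 + \frac{7}{3} = - \frac{359}{3}$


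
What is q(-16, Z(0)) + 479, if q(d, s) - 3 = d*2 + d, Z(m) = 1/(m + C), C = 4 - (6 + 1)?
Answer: 434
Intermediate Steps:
C = -3 (C = 4 - 1*7 = 4 - 7 = -3)
Z(m) = 1/(-3 + m) (Z(m) = 1/(m - 3) = 1/(-3 + m))
q(d, s) = 3 + 3*d (q(d, s) = 3 + (d*2 + d) = 3 + (2*d + d) = 3 + 3*d)
q(-16, Z(0)) + 479 = (3 + 3*(-16)) + 479 = (3 - 48) + 479 = -45 + 479 = 434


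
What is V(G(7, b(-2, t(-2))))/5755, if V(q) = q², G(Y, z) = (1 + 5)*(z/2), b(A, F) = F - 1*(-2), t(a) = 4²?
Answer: 2916/5755 ≈ 0.50669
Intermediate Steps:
t(a) = 16
b(A, F) = 2 + F (b(A, F) = F + 2 = 2 + F)
G(Y, z) = 3*z (G(Y, z) = 6*(z*(½)) = 6*(z/2) = 3*z)
V(G(7, b(-2, t(-2))))/5755 = (3*(2 + 16))²/5755 = (3*18)²*(1/5755) = 54²*(1/5755) = 2916*(1/5755) = 2916/5755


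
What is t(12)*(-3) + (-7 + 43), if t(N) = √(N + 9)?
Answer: 36 - 3*√21 ≈ 22.252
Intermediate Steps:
t(N) = √(9 + N)
t(12)*(-3) + (-7 + 43) = √(9 + 12)*(-3) + (-7 + 43) = √21*(-3) + 36 = -3*√21 + 36 = 36 - 3*√21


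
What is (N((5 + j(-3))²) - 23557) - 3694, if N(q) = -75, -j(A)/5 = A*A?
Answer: -27326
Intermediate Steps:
j(A) = -5*A² (j(A) = -5*A*A = -5*A²)
(N((5 + j(-3))²) - 23557) - 3694 = (-75 - 23557) - 3694 = -23632 - 3694 = -27326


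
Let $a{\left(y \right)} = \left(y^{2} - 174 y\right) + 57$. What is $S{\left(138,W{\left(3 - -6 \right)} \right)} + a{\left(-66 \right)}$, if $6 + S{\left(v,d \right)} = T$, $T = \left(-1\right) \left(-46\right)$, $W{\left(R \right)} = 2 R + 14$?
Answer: $15937$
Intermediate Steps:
$W{\left(R \right)} = 14 + 2 R$
$T = 46$
$a{\left(y \right)} = 57 + y^{2} - 174 y$
$S{\left(v,d \right)} = 40$ ($S{\left(v,d \right)} = -6 + 46 = 40$)
$S{\left(138,W{\left(3 - -6 \right)} \right)} + a{\left(-66 \right)} = 40 + \left(57 + \left(-66\right)^{2} - -11484\right) = 40 + \left(57 + 4356 + 11484\right) = 40 + 15897 = 15937$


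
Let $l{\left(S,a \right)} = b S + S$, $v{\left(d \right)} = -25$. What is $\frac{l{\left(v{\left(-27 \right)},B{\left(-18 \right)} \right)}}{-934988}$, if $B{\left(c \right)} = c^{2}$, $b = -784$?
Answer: $- \frac{19575}{934988} \approx -0.020936$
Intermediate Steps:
$l{\left(S,a \right)} = - 783 S$ ($l{\left(S,a \right)} = - 784 S + S = - 783 S$)
$\frac{l{\left(v{\left(-27 \right)},B{\left(-18 \right)} \right)}}{-934988} = \frac{\left(-783\right) \left(-25\right)}{-934988} = 19575 \left(- \frac{1}{934988}\right) = - \frac{19575}{934988}$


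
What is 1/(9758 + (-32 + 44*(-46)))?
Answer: 1/7702 ≈ 0.00012984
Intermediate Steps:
1/(9758 + (-32 + 44*(-46))) = 1/(9758 + (-32 - 2024)) = 1/(9758 - 2056) = 1/7702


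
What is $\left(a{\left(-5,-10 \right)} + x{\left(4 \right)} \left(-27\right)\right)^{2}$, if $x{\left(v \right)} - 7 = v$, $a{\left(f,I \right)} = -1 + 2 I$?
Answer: $101124$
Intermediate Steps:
$x{\left(v \right)} = 7 + v$
$\left(a{\left(-5,-10 \right)} + x{\left(4 \right)} \left(-27\right)\right)^{2} = \left(\left(-1 + 2 \left(-10\right)\right) + \left(7 + 4\right) \left(-27\right)\right)^{2} = \left(\left(-1 - 20\right) + 11 \left(-27\right)\right)^{2} = \left(-21 - 297\right)^{2} = \left(-318\right)^{2} = 101124$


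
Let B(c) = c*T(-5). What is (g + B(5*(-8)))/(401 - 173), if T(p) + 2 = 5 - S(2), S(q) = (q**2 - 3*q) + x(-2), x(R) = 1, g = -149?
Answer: -103/76 ≈ -1.3553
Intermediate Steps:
S(q) = 1 + q**2 - 3*q (S(q) = (q**2 - 3*q) + 1 = 1 + q**2 - 3*q)
T(p) = 4 (T(p) = -2 + (5 - (1 + 2**2 - 3*2)) = -2 + (5 - (1 + 4 - 6)) = -2 + (5 - 1*(-1)) = -2 + (5 + 1) = -2 + 6 = 4)
B(c) = 4*c (B(c) = c*4 = 4*c)
(g + B(5*(-8)))/(401 - 173) = (-149 + 4*(5*(-8)))/(401 - 173) = (-149 + 4*(-40))/228 = (-149 - 160)*(1/228) = -309*1/228 = -103/76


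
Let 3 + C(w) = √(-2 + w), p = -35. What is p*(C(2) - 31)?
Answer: 1190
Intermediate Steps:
C(w) = -3 + √(-2 + w)
p*(C(2) - 31) = -35*((-3 + √(-2 + 2)) - 31) = -35*((-3 + √0) - 31) = -35*((-3 + 0) - 31) = -35*(-3 - 31) = -35*(-34) = 1190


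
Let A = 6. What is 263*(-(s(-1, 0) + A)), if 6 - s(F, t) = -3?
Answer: -3945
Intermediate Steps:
s(F, t) = 9 (s(F, t) = 6 - 1*(-3) = 6 + 3 = 9)
263*(-(s(-1, 0) + A)) = 263*(-(9 + 6)) = 263*(-1*15) = 263*(-15) = -3945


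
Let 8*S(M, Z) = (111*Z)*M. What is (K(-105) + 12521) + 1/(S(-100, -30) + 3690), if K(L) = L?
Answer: 562631041/45315 ≈ 12416.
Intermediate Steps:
S(M, Z) = 111*M*Z/8 (S(M, Z) = ((111*Z)*M)/8 = (111*M*Z)/8 = 111*M*Z/8)
(K(-105) + 12521) + 1/(S(-100, -30) + 3690) = (-105 + 12521) + 1/((111/8)*(-100)*(-30) + 3690) = 12416 + 1/(41625 + 3690) = 12416 + 1/45315 = 562631041/45315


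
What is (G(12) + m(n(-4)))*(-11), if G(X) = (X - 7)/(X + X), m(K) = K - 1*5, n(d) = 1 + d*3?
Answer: 4169/24 ≈ 173.71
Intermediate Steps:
n(d) = 1 + 3*d
m(K) = -5 + K (m(K) = K - 5 = -5 + K)
G(X) = (-7 + X)/(2*X) (G(X) = (-7 + X)/((2*X)) = (-7 + X)*(1/(2*X)) = (-7 + X)/(2*X))
(G(12) + m(n(-4)))*(-11) = ((½)*(-7 + 12)/12 + (-5 + (1 + 3*(-4))))*(-11) = ((½)*(1/12)*5 + (-5 + (1 - 12)))*(-11) = (5/24 + (-5 - 11))*(-11) = (5/24 - 16)*(-11) = -379/24*(-11) = 4169/24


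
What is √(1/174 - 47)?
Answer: I*√1422798/174 ≈ 6.8552*I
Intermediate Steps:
√(1/174 - 47) = √(-8177/174) = I*√1422798/174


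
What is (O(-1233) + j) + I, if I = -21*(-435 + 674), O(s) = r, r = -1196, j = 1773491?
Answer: 1767276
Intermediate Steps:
O(s) = -1196
I = -5019 (I = -21*239 = -5019)
(O(-1233) + j) + I = (-1196 + 1773491) - 5019 = 1772295 - 5019 = 1767276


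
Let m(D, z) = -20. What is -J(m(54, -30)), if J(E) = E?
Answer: 20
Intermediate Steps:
-J(m(54, -30)) = -1*(-20) = 20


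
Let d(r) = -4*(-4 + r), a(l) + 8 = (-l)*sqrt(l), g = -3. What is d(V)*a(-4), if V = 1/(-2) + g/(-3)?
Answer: -112 + 112*I ≈ -112.0 + 112.0*I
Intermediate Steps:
a(l) = -8 - l**(3/2) (a(l) = -8 + (-l)*sqrt(l) = -8 - l**(3/2))
V = 1/2 (V = 1/(-2) - 3/(-3) = 1*(-1/2) - 3*(-1/3) = -1/2 + 1 = 1/2 ≈ 0.50000)
d(r) = 16 - 4*r
d(V)*a(-4) = (16 - 4*1/2)*(-8 - (-4)**(3/2)) = (16 - 2)*(-8 - (-8)*I) = 14*(-8 + 8*I) = -112 + 112*I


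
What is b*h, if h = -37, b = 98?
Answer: -3626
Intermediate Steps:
b*h = 98*(-37) = -3626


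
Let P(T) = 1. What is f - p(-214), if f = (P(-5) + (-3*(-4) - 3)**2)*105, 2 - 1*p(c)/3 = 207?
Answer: 9225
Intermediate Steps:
p(c) = -615 (p(c) = 6 - 3*207 = 6 - 621 = -615)
f = 8610 (f = (1 + (-3*(-4) - 3)**2)*105 = (1 + (12 - 3)**2)*105 = (1 + 9**2)*105 = (1 + 81)*105 = 82*105 = 8610)
f - p(-214) = 8610 - 1*(-615) = 8610 + 615 = 9225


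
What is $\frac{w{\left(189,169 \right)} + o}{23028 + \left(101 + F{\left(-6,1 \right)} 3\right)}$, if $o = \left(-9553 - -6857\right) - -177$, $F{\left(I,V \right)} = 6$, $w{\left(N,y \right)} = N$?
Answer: $- \frac{2330}{23147} \approx -0.10066$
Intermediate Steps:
$o = -2519$ ($o = \left(-9553 + 6857\right) + 177 = -2696 + 177 = -2519$)
$\frac{w{\left(189,169 \right)} + o}{23028 + \left(101 + F{\left(-6,1 \right)} 3\right)} = \frac{189 - 2519}{23028 + \left(101 + 6 \cdot 3\right)} = - \frac{2330}{23028 + \left(101 + 18\right)} = - \frac{2330}{23028 + 119} = - \frac{2330}{23147}$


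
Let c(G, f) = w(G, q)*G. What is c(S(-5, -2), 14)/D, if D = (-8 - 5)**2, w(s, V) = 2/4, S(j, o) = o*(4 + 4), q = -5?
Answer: -8/169 ≈ -0.047337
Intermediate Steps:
S(j, o) = 8*o (S(j, o) = o*8 = 8*o)
w(s, V) = 1/2 (w(s, V) = 2*(1/4) = 1/2)
c(G, f) = G/2
D = 169 (D = (-13)**2 = 169)
c(S(-5, -2), 14)/D = ((8*(-2))/2)/169 = ((1/2)*(-16))*(1/169) = -8*1/169 = -8/169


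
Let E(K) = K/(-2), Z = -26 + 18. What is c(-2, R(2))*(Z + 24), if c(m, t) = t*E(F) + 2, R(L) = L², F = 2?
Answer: -32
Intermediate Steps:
Z = -8
E(K) = -K/2 (E(K) = K*(-½) = -K/2)
c(m, t) = 2 - t (c(m, t) = t*(-½*2) + 2 = t*(-1) + 2 = -t + 2 = 2 - t)
c(-2, R(2))*(Z + 24) = (2 - 1*2²)*(-8 + 24) = (2 - 1*4)*16 = (2 - 4)*16 = -2*16 = -32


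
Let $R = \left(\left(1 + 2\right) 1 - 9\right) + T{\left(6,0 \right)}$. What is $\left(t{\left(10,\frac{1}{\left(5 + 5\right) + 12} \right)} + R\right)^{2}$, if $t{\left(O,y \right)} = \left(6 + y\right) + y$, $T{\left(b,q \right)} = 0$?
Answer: $\frac{1}{121} \approx 0.0082645$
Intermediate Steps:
$t{\left(O,y \right)} = 6 + 2 y$
$R = -6$ ($R = \left(\left(1 + 2\right) 1 - 9\right) + 0 = \left(3 \cdot 1 - 9\right) + 0 = \left(3 - 9\right) + 0 = -6 + 0 = -6$)
$\left(t{\left(10,\frac{1}{\left(5 + 5\right) + 12} \right)} + R\right)^{2} = \left(\left(6 + \frac{2}{\left(5 + 5\right) + 12}\right) - 6\right)^{2} = \left(\left(6 + \frac{2}{10 + 12}\right) - 6\right)^{2} = \left(\left(6 + \frac{2}{22}\right) - 6\right)^{2} = \left(\left(6 + 2 \cdot \frac{1}{22}\right) - 6\right)^{2} = \left(\left(6 + \frac{1}{11}\right) - 6\right)^{2} = \left(\frac{67}{11} - 6\right)^{2} = \left(\frac{1}{11}\right)^{2} = \frac{1}{121}$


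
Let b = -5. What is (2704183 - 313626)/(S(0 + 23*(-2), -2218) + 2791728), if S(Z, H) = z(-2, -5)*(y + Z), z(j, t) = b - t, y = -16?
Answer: 2390557/2791728 ≈ 0.85630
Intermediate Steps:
z(j, t) = -5 - t
S(Z, H) = 0 (S(Z, H) = (-5 - 1*(-5))*(-16 + Z) = (-5 + 5)*(-16 + Z) = 0*(-16 + Z) = 0)
(2704183 - 313626)/(S(0 + 23*(-2), -2218) + 2791728) = (2704183 - 313626)/(0 + 2791728) = 2390557/2791728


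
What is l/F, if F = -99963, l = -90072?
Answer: 10008/11107 ≈ 0.90105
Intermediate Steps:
l/F = -90072/(-99963) = -90072*(-1/99963) = 10008/11107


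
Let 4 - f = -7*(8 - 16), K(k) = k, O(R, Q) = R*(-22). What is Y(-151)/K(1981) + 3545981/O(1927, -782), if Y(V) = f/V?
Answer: -1060710638023/12681359614 ≈ -83.643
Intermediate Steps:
O(R, Q) = -22*R
f = -52 (f = 4 - (-7)*(8 - 16) = 4 - (-7)*(-8) = 4 - 1*56 = 4 - 56 = -52)
Y(V) = -52/V
Y(-151)/K(1981) + 3545981/O(1927, -782) = -52/(-151)/1981 + 3545981/((-22*1927)) = -52*(-1/151)*(1/1981) + 3545981/(-42394) = (52/151)*(1/1981) + 3545981*(-1/42394) = 52/299131 - 3545981/42394 = -1060710638023/12681359614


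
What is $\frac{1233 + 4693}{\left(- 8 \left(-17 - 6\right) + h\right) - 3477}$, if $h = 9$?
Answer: $- \frac{2963}{1642} \approx -1.8045$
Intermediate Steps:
$\frac{1233 + 4693}{\left(- 8 \left(-17 - 6\right) + h\right) - 3477} = \frac{1233 + 4693}{\left(- 8 \left(-17 - 6\right) + 9\right) - 3477} = \frac{5926}{\left(\left(-8\right) \left(-23\right) + 9\right) - 3477} = \frac{5926}{\left(184 + 9\right) - 3477} = \frac{5926}{193 - 3477} = \frac{5926}{-3284} = 5926 \left(- \frac{1}{3284}\right) = - \frac{2963}{1642}$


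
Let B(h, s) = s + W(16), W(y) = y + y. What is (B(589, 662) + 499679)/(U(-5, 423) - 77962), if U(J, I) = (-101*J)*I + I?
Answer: 500373/136076 ≈ 3.6772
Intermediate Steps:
W(y) = 2*y
U(J, I) = I - 101*I*J (U(J, I) = -101*I*J + I = I - 101*I*J)
B(h, s) = 32 + s (B(h, s) = s + 2*16 = s + 32 = 32 + s)
(B(589, 662) + 499679)/(U(-5, 423) - 77962) = ((32 + 662) + 499679)/(423*(1 - 101*(-5)) - 77962) = (694 + 499679)/(423*(1 + 505) - 77962) = 500373/(423*506 - 77962) = 500373/(214038 - 77962) = 500373/136076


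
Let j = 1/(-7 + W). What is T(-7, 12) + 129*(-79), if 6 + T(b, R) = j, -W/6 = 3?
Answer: -254926/25 ≈ -10197.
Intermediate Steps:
W = -18 (W = -6*3 = -18)
j = -1/25 (j = 1/(-7 - 18) = 1/(-25) = -1/25 ≈ -0.040000)
T(b, R) = -151/25 (T(b, R) = -6 - 1/25 = -151/25)
T(-7, 12) + 129*(-79) = -151/25 + 129*(-79) = -151/25 - 10191 = -254926/25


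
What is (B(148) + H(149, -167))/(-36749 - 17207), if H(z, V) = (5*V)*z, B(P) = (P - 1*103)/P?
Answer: 18413375/7985488 ≈ 2.3059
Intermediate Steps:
B(P) = (-103 + P)/P (B(P) = (P - 103)/P = (-103 + P)/P)
H(z, V) = 5*V*z
(B(148) + H(149, -167))/(-36749 - 17207) = ((-103 + 148)/148 + 5*(-167)*149)/(-36749 - 17207) = ((1/148)*45 - 124415)/(-53956) = (45/148 - 124415)*(-1/53956) = -18413375/148*(-1/53956) = 18413375/7985488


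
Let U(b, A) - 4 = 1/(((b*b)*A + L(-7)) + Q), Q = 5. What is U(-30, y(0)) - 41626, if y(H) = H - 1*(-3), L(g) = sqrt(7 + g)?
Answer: -112587509/2705 ≈ -41622.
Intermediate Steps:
y(H) = 3 + H (y(H) = H + 3 = 3 + H)
U(b, A) = 4 + 1/(5 + A*b**2) (U(b, A) = 4 + 1/(((b*b)*A + sqrt(7 - 7)) + 5) = 4 + 1/((b**2*A + sqrt(0)) + 5) = 4 + 1/((A*b**2 + 0) + 5) = 4 + 1/(A*b**2 + 5) = 4 + 1/(5 + A*b**2))
U(-30, y(0)) - 41626 = (21 + 4*(3 + 0)*(-30)**2)/(5 + (3 + 0)*(-30)**2) - 41626 = (21 + 4*3*900)/(5 + 3*900) - 41626 = (21 + 10800)/(5 + 2700) - 41626 = 10821/2705 - 41626 = -112587509/2705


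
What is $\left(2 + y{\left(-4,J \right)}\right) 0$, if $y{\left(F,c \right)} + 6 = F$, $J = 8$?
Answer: $0$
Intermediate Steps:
$y{\left(F,c \right)} = -6 + F$
$\left(2 + y{\left(-4,J \right)}\right) 0 = \left(2 - 10\right) 0 = \left(-8\right) 0 = 0$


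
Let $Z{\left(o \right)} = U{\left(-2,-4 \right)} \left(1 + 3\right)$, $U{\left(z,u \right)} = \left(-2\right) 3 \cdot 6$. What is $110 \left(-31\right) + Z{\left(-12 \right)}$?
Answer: $-3554$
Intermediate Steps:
$U{\left(z,u \right)} = -36$ ($U{\left(z,u \right)} = \left(-6\right) 6 = -36$)
$Z{\left(o \right)} = -144$ ($Z{\left(o \right)} = - 36 \left(1 + 3\right) = \left(-36\right) 4 = -144$)
$110 \left(-31\right) + Z{\left(-12 \right)} = 110 \left(-31\right) - 144 = -3410 - 144 = -3554$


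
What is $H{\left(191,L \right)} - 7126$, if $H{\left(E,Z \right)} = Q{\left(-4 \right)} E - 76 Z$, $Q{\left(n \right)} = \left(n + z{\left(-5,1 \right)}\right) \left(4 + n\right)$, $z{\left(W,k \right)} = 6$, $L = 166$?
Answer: $-19742$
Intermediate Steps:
$Q{\left(n \right)} = \left(4 + n\right) \left(6 + n\right)$ ($Q{\left(n \right)} = \left(n + 6\right) \left(4 + n\right) = \left(6 + n\right) \left(4 + n\right) = \left(4 + n\right) \left(6 + n\right)$)
$H{\left(E,Z \right)} = - 76 Z$ ($H{\left(E,Z \right)} = \left(24 + \left(-4\right)^{2} + 10 \left(-4\right)\right) E - 76 Z = \left(24 + 16 - 40\right) E - 76 Z = 0 E - 76 Z = 0 - 76 Z = - 76 Z$)
$H{\left(191,L \right)} - 7126 = \left(-76\right) 166 - 7126 = -12616 - 7126 = -19742$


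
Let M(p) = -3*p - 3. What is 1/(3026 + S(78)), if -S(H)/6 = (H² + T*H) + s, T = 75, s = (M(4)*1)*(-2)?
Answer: -1/68758 ≈ -1.4544e-5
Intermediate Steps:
M(p) = -3 - 3*p
s = 30 (s = ((-3 - 3*4)*1)*(-2) = ((-3 - 12)*1)*(-2) = -15*1*(-2) = -15*(-2) = 30)
S(H) = -180 - 450*H - 6*H² (S(H) = -6*((H² + 75*H) + 30) = -6*(30 + H² + 75*H) = -180 - 450*H - 6*H²)
1/(3026 + S(78)) = 1/(3026 + (-180 - 450*78 - 6*78²)) = 1/(3026 + (-180 - 35100 - 6*6084)) = 1/(3026 + (-180 - 35100 - 36504)) = 1/(3026 - 71784) = 1/(-68758) = -1/68758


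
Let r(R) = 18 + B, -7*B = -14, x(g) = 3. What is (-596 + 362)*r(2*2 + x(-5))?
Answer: -4680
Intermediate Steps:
B = 2 (B = -1/7*(-14) = 2)
r(R) = 20 (r(R) = 18 + 2 = 20)
(-596 + 362)*r(2*2 + x(-5)) = (-596 + 362)*20 = -234*20 = -4680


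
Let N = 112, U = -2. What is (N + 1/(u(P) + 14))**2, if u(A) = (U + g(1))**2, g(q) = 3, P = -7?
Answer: 2825761/225 ≈ 12559.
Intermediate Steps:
u(A) = 1 (u(A) = (-2 + 3)**2 = 1**2 = 1)
(N + 1/(u(P) + 14))**2 = (112 + 1/(1 + 14))**2 = (112 + 1/15)**2 = (1681/15)**2 = 2825761/225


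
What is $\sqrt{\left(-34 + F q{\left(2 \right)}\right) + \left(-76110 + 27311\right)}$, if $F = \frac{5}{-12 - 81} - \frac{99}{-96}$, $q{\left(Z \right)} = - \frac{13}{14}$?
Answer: $\frac{i \sqrt{1324534969779}}{5208} \approx 220.98 i$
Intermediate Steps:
$q{\left(Z \right)} = - \frac{13}{14}$ ($q{\left(Z \right)} = \left(-13\right) \frac{1}{14} = - \frac{13}{14}$)
$F = \frac{2909}{2976}$ ($F = \frac{5}{-12 - 81} - - \frac{33}{32} = \frac{5}{-93} + \frac{33}{32} = 5 \left(- \frac{1}{93}\right) + \frac{33}{32} = - \frac{5}{93} + \frac{33}{32} = \frac{2909}{2976} \approx 0.97749$)
$\sqrt{\left(-34 + F q{\left(2 \right)}\right) + \left(-76110 + 27311\right)} = \sqrt{\left(-34 + \frac{2909}{2976} \left(- \frac{13}{14}\right)\right) + \left(-76110 + 27311\right)} = \sqrt{\left(-34 - \frac{37817}{41664}\right) - 48799} = \sqrt{- \frac{1454393}{41664} - 48799} = \sqrt{- \frac{2034615929}{41664}} = \frac{i \sqrt{1324534969779}}{5208}$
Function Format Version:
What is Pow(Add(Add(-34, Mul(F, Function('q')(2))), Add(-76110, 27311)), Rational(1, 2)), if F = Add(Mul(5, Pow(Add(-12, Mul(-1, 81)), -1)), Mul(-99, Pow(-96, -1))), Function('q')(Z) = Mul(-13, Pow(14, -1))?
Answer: Mul(Rational(1, 5208), I, Pow(1324534969779, Rational(1, 2))) ≈ Mul(220.98, I)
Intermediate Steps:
Function('q')(Z) = Rational(-13, 14) (Function('q')(Z) = Mul(-13, Rational(1, 14)) = Rational(-13, 14))
F = Rational(2909, 2976) (F = Add(Mul(5, Pow(Add(-12, -81), -1)), Mul(-99, Rational(-1, 96))) = Add(Mul(5, Pow(-93, -1)), Rational(33, 32)) = Add(Mul(5, Rational(-1, 93)), Rational(33, 32)) = Add(Rational(-5, 93), Rational(33, 32)) = Rational(2909, 2976) ≈ 0.97749)
Pow(Add(Add(-34, Mul(F, Function('q')(2))), Add(-76110, 27311)), Rational(1, 2)) = Pow(Add(Add(-34, Mul(Rational(2909, 2976), Rational(-13, 14))), Add(-76110, 27311)), Rational(1, 2)) = Pow(Add(Add(-34, Rational(-37817, 41664)), -48799), Rational(1, 2)) = Pow(Add(Rational(-1454393, 41664), -48799), Rational(1, 2)) = Pow(Rational(-2034615929, 41664), Rational(1, 2)) = Mul(Rational(1, 5208), I, Pow(1324534969779, Rational(1, 2)))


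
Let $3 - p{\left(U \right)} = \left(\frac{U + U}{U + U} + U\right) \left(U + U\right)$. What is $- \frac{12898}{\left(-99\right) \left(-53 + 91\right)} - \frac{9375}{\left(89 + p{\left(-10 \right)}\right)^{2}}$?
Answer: $\frac{2936971}{1324224} \approx 2.2179$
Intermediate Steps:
$p{\left(U \right)} = 3 - 2 U \left(1 + U\right)$ ($p{\left(U \right)} = 3 - \left(\frac{U + U}{U + U} + U\right) \left(U + U\right) = 3 - \left(\frac{2 U}{2 U} + U\right) 2 U = 3 - \left(2 U \frac{1}{2 U} + U\right) 2 U = 3 - \left(1 + U\right) 2 U = 3 - 2 U \left(1 + U\right)$)
$- \frac{12898}{\left(-99\right) \left(-53 + 91\right)} - \frac{9375}{\left(89 + p{\left(-10 \right)}\right)^{2}} = - \frac{12898}{\left(-99\right) \left(-53 + 91\right)} - \frac{9375}{\left(89 - \left(-23 + 200\right)\right)^{2}} = - \frac{12898}{\left(-99\right) 38} - \frac{9375}{\left(89 + \left(3 + 20 - 200\right)\right)^{2}} = - \frac{12898}{-3762} - \frac{9375}{\left(89 + \left(3 + 20 - 200\right)\right)^{2}} = \left(-12898\right) \left(- \frac{1}{3762}\right) - \frac{9375}{\left(89 - 177\right)^{2}} = \frac{6449}{1881} - \frac{9375}{\left(-88\right)^{2}} = \frac{6449}{1881} - \frac{9375}{7744} = \frac{2936971}{1324224}$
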